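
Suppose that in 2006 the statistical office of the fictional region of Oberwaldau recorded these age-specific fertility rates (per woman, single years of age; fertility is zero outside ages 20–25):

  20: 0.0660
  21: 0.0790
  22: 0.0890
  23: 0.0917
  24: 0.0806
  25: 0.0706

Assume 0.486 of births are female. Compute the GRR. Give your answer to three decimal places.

0.232

Proportion female at birth = 0.486.
Sum of ASFRs = 0.0660 + 0.0790 + 0.0890 + 0.0917 + 0.0806 + 0.0706 = 0.4769
TFR = 0.4769
GRR = 0.486 × 0.4769 = 0.23177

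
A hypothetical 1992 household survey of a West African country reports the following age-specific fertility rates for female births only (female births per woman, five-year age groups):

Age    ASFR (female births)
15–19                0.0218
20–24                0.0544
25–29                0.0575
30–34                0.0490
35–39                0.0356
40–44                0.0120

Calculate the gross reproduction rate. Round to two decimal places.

1.15

Sum of female ASFRs = 0.0218 + 0.0544 + 0.0575 + 0.0490 + 0.0356 + 0.0120 = 0.2303
GRR = 5 × 0.2303 = 1.1515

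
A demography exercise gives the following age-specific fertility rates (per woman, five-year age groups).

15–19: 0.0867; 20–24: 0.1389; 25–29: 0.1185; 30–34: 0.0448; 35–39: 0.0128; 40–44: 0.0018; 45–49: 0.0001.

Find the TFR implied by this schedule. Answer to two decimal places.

Sum of ASFRs = 0.0867 + 0.1389 + 0.1185 + 0.0448 + 0.0128 + 0.0018 + 0.0001 = 0.4036
TFR = 5 × 0.4036 = 2.018

2.02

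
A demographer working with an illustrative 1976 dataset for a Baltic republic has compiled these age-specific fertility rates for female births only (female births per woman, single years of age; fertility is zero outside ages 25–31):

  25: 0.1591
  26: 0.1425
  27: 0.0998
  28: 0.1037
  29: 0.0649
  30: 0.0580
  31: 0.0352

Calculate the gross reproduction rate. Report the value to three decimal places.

0.663

Sum of female ASFRs = 0.1591 + 0.1425 + 0.0998 + 0.1037 + 0.0649 + 0.0580 + 0.0352 = 0.6632
GRR = 0.6632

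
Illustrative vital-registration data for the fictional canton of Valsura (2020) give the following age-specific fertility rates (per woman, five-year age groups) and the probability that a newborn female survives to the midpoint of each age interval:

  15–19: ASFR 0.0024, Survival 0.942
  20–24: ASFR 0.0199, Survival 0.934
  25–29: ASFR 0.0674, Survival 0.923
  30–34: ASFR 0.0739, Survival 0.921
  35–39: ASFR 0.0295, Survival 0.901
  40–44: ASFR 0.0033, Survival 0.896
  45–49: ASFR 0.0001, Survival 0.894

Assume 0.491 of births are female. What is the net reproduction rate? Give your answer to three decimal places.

0.444

Proportion female at birth = 0.491.
Survival-weighted fertility by age (5·fₓ·Sₓ):
  15–19: 5 × 0.0024 × 0.942 = 0.01130
  20–24: 5 × 0.0199 × 0.934 = 0.09293
  25–29: 5 × 0.0674 × 0.923 = 0.31105
  30–34: 5 × 0.0739 × 0.921 = 0.34031
  35–39: 5 × 0.0295 × 0.901 = 0.13290
  40–44: 5 × 0.0033 × 0.896 = 0.01478
  45–49: 5 × 0.0001 × 0.894 = 0.00045
Sum = 0.90372
NRR = 0.491 × 0.90372 = 0.44373
With NRR below 1 the population is below replacement fertility.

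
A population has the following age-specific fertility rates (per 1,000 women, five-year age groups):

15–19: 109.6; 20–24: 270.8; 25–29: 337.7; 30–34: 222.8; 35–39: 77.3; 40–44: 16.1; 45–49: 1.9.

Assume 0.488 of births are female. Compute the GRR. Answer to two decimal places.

2.53

Proportion female at birth = 0.488.
Sum of ASFRs = 109.6 + 270.8 + 337.7 + 222.8 + 77.3 + 16.1 + 1.9 = 1036.2
TFR = 5 × 1036.2 / 1000 = 5.181
GRR = 0.488 × 5.181 = 2.52833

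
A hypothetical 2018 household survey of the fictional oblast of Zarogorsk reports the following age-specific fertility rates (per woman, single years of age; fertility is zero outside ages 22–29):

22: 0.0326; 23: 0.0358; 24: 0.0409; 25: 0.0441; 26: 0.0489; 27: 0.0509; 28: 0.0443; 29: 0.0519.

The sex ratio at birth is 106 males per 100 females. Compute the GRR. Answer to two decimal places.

Proportion female at birth = 100 / (100 + 106) = 0.48544.
Sum of ASFRs = 0.0326 + 0.0358 + 0.0409 + 0.0441 + 0.0489 + 0.0509 + 0.0443 + 0.0519 = 0.3494
TFR = 0.3494
GRR = 0.48544 × 0.3494 = 0.16961

0.17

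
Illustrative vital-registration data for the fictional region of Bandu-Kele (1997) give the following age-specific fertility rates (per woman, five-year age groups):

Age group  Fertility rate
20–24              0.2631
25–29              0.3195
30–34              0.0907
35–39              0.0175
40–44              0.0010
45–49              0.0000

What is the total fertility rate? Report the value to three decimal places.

3.459

Sum of ASFRs = 0.2631 + 0.3195 + 0.0907 + 0.0175 + 0.0010 + 0.0000 = 0.6918
TFR = 5 × 0.6918 = 3.459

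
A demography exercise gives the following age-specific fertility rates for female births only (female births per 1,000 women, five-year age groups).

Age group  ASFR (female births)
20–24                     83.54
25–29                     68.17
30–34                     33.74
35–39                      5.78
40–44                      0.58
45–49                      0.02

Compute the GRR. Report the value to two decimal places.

0.96

Sum of female ASFRs = 83.54 + 68.17 + 33.74 + 5.78 + 0.58 + 0.02 = 191.83
GRR = 5 × 191.83 / 1000 = 0.95915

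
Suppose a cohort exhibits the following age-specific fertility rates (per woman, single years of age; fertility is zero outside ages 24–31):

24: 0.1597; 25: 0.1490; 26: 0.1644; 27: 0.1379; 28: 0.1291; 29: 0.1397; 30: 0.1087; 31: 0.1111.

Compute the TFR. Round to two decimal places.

Sum of ASFRs = 0.1597 + 0.1490 + 0.1644 + 0.1379 + 0.1291 + 0.1397 + 0.1087 + 0.1111 = 1.0996
TFR = 1.0996

1.10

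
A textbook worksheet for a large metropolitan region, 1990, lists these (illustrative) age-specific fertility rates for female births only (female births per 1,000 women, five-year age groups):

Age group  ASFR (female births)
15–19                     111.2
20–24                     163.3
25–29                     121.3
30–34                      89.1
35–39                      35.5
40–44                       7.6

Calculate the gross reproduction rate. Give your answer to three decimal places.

Sum of female ASFRs = 111.2 + 163.3 + 121.3 + 89.1 + 35.5 + 7.6 = 528.0
GRR = 5 × 528.0 / 1000 = 2.64

2.640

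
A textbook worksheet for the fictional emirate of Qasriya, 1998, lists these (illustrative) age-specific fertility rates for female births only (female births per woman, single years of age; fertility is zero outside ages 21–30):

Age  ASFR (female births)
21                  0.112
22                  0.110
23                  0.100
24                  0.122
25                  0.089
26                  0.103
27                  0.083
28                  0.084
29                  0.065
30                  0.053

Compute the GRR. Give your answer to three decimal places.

Sum of female ASFRs = 0.112 + 0.110 + 0.100 + 0.122 + 0.089 + 0.103 + 0.083 + 0.084 + 0.065 + 0.053 = 0.921
GRR = 0.921

0.921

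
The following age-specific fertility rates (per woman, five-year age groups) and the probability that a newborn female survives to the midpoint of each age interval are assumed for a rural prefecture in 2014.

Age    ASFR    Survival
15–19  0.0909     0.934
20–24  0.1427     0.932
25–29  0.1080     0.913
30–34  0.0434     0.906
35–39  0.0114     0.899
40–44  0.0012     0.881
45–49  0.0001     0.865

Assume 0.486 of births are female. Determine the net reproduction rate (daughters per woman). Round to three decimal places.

0.892

Proportion female at birth = 0.486.
Each age group contributes 5 × ASFR × survival:
  15–19: 5 × 0.0909 × 0.934 = 0.42450
  20–24: 5 × 0.1427 × 0.932 = 0.66498
  25–29: 5 × 0.1080 × 0.913 = 0.49302
  30–34: 5 × 0.0434 × 0.906 = 0.19660
  35–39: 5 × 0.0114 × 0.899 = 0.05124
  40–44: 5 × 0.0012 × 0.881 = 0.00529
  45–49: 5 × 0.0001 × 0.865 = 0.00043
Sum = 1.83606
NRR = 0.486 × 1.83606 = 0.89233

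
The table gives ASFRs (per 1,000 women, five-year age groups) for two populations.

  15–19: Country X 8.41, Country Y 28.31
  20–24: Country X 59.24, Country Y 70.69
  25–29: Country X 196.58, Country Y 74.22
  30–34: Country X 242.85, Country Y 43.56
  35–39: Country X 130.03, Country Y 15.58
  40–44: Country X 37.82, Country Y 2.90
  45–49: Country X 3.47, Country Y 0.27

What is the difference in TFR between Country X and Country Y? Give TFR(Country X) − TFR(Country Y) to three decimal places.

2.214

Country X:
  Sum of ASFRs = 8.41 + 59.24 + 196.58 + 242.85 + 130.03 + 37.82 + 3.47 = 678.40
  TFR = 5 × 678.40 / 1000 = 3.392
Country Y:
  Sum of ASFRs = 28.31 + 70.69 + 74.22 + 43.56 + 15.58 + 2.90 + 0.27 = 235.53
  TFR = 5 × 235.53 / 1000 = 1.17765
Difference = 3.392 − 1.17765 = 2.21435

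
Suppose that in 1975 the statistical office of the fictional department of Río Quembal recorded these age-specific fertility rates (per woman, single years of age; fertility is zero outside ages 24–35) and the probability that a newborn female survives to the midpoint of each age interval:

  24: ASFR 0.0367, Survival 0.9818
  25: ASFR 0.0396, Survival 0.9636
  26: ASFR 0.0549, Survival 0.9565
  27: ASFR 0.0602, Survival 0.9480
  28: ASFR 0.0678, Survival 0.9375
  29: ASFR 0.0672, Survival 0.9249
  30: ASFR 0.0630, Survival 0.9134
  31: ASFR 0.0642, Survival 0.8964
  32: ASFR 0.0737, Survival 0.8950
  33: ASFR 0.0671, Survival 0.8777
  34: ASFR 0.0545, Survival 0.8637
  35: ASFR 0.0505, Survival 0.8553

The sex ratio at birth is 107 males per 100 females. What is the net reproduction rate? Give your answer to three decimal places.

Proportion female at birth = 100 / (100 + 107) = 0.48309.
Each age group contributes 1 × ASFR × survival:
  24: 1 × 0.0367 × 0.9818 = 0.03603
  25: 1 × 0.0396 × 0.9636 = 0.03816
  26: 1 × 0.0549 × 0.9565 = 0.05251
  27: 1 × 0.0602 × 0.9480 = 0.05707
  28: 1 × 0.0678 × 0.9375 = 0.06356
  29: 1 × 0.0672 × 0.9249 = 0.06215
  30: 1 × 0.0630 × 0.9134 = 0.05754
  31: 1 × 0.0642 × 0.8964 = 0.05755
  32: 1 × 0.0737 × 0.8950 = 0.06596
  33: 1 × 0.0671 × 0.8777 = 0.05889
  34: 1 × 0.0545 × 0.8637 = 0.04707
  35: 1 × 0.0505 × 0.8553 = 0.04319
Sum = 0.63968
NRR = 0.48309 × 0.63968 = 0.30902

0.309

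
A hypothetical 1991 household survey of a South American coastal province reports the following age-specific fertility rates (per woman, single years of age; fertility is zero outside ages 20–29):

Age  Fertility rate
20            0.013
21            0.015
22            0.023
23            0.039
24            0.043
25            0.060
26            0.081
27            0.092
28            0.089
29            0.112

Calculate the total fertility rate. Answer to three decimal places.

Sum of ASFRs = 0.013 + 0.015 + 0.023 + 0.039 + 0.043 + 0.060 + 0.081 + 0.092 + 0.089 + 0.112 = 0.567
TFR = 0.567

0.567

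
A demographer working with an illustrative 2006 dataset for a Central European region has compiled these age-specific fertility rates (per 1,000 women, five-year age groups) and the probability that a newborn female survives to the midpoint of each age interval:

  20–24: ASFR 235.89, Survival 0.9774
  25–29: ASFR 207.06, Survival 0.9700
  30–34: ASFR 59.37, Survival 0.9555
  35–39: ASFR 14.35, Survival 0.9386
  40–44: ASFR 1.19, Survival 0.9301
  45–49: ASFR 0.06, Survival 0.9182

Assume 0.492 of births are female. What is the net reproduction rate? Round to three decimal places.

Proportion female at birth = 0.492.
Per-age-group product (5 × ASFR × survival probability):
  20–24: 5 × 235.89/1000 × 0.9774 = 1.15279
  25–29: 5 × 207.06/1000 × 0.9700 = 1.00424
  30–34: 5 × 59.37/1000 × 0.9555 = 0.28364
  35–39: 5 × 14.35/1000 × 0.9386 = 0.06734
  40–44: 5 × 1.19/1000 × 0.9301 = 0.00553
  45–49: 5 × 0.06/1000 × 0.9182 = 0.00028
Sum = 2.51382
NRR = 0.492 × 2.51382 = 1.23680

1.237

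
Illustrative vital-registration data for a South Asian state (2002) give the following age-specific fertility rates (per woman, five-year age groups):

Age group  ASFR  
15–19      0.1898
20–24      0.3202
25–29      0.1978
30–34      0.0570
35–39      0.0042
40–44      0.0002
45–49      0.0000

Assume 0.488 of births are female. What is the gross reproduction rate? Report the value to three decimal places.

1.877

Proportion female at birth = 0.488.
Sum of ASFRs = 0.1898 + 0.3202 + 0.1978 + 0.0570 + 0.0042 + 0.0002 + 0.0000 = 0.7692
TFR = 5 × 0.7692 = 3.846
GRR = 0.488 × 3.846 = 1.87685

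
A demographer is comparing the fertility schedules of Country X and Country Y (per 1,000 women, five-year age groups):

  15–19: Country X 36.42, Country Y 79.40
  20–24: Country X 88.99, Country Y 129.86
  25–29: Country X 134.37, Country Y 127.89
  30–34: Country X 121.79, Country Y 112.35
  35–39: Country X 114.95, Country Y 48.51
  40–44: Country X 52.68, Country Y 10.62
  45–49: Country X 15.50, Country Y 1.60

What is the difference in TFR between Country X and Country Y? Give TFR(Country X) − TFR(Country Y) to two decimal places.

Country X:
  Sum of ASFRs = 36.42 + 88.99 + 134.37 + 121.79 + 114.95 + 52.68 + 15.50 = 564.70
  TFR = 5 × 564.70 / 1000 = 2.8235
Country Y:
  Sum of ASFRs = 79.40 + 129.86 + 127.89 + 112.35 + 48.51 + 10.62 + 1.60 = 510.23
  TFR = 5 × 510.23 / 1000 = 2.55115
Difference = 2.8235 − 2.55115 = 0.27235

0.27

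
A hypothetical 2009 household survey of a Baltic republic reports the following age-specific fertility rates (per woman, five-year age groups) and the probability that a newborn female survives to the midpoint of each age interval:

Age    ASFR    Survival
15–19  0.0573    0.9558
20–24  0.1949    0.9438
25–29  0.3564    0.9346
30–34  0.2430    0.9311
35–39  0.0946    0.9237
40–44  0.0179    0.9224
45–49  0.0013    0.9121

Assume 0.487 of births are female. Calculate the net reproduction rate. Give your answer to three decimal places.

Proportion female at birth = 0.487.
Weighting each age-specific rate by interval width and survival:
  15–19: 5 × 0.0573 × 0.9558 = 0.27384
  20–24: 5 × 0.1949 × 0.9438 = 0.91973
  25–29: 5 × 0.3564 × 0.9346 = 1.66546
  30–34: 5 × 0.2430 × 0.9311 = 1.13129
  35–39: 5 × 0.0946 × 0.9237 = 0.43691
  40–44: 5 × 0.0179 × 0.9224 = 0.08255
  45–49: 5 × 0.0013 × 0.9121 = 0.00593
Sum = 4.51571
NRR = 0.487 × 4.51571 = 2.19915
NRR > 1, so each generation more than replaces itself.

2.199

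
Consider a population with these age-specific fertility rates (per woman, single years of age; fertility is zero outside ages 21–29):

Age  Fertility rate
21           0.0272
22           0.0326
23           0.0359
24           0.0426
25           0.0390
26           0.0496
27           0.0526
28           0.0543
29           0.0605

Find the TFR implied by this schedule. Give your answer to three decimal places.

Sum of ASFRs = 0.0272 + 0.0326 + 0.0359 + 0.0426 + 0.0390 + 0.0496 + 0.0526 + 0.0543 + 0.0605 = 0.3943
TFR = 0.3943

0.394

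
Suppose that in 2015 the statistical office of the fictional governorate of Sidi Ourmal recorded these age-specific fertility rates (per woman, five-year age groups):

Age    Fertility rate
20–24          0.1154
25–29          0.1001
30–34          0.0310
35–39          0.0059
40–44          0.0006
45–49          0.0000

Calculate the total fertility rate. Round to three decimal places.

Sum of ASFRs = 0.1154 + 0.1001 + 0.0310 + 0.0059 + 0.0006 + 0.0000 = 0.2530
TFR = 5 × 0.2530 = 1.265

1.265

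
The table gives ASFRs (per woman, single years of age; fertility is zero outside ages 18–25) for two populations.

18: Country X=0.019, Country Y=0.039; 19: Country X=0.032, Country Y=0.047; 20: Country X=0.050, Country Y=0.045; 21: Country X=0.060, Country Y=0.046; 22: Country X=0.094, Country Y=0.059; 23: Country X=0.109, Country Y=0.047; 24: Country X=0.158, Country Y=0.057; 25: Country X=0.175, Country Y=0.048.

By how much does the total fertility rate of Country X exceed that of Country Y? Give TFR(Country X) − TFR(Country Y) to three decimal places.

0.309

Country X:
  Sum of ASFRs = 0.019 + 0.032 + 0.050 + 0.060 + 0.094 + 0.109 + 0.158 + 0.175 = 0.697
  TFR = 0.697
Country Y:
  Sum of ASFRs = 0.039 + 0.047 + 0.045 + 0.046 + 0.059 + 0.047 + 0.057 + 0.048 = 0.388
  TFR = 0.388
Difference = 0.697 − 0.388 = 0.309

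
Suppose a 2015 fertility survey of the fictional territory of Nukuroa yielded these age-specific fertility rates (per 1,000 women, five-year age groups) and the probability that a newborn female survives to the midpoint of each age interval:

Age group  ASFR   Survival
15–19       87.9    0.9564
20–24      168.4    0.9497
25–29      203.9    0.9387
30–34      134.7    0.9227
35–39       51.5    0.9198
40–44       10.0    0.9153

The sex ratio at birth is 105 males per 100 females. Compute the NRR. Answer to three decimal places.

1.503

Proportion female at birth = 100 / (100 + 105) = 0.48780.
Weighting each age-specific rate by interval width and survival:
  15–19: 5 × 87.9/1000 × 0.9564 = 0.42034
  20–24: 5 × 168.4/1000 × 0.9497 = 0.79965
  25–29: 5 × 203.9/1000 × 0.9387 = 0.95700
  30–34: 5 × 134.7/1000 × 0.9227 = 0.62144
  35–39: 5 × 51.5/1000 × 0.9198 = 0.23685
  40–44: 5 × 10.0/1000 × 0.9153 = 0.04577
Sum = 3.08105
NRR = 0.48780 × 3.08105 = 1.50294
An NRR exceeding 1 indicates intrinsic growth under these rates.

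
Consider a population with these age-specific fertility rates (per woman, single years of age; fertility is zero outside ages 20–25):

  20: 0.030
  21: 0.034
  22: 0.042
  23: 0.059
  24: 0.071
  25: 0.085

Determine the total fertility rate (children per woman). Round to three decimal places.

0.321

Sum of ASFRs = 0.030 + 0.034 + 0.042 + 0.059 + 0.071 + 0.085 = 0.321
TFR = 0.321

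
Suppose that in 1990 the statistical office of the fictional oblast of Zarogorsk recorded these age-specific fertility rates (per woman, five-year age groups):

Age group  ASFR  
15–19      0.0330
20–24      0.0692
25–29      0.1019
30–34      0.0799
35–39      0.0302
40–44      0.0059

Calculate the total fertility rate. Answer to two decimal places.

Sum of ASFRs = 0.0330 + 0.0692 + 0.1019 + 0.0799 + 0.0302 + 0.0059 = 0.3201
TFR = 5 × 0.3201 = 1.6005

1.60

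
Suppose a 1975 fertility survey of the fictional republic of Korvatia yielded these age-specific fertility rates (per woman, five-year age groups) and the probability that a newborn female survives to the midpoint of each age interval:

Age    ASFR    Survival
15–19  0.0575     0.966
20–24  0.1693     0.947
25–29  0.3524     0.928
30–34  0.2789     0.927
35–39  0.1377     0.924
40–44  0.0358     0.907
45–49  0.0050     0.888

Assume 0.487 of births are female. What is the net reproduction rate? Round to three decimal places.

2.351

Proportion female at birth = 0.487.
Per-age-group product (5 × ASFR × survival probability):
  15–19: 5 × 0.0575 × 0.966 = 0.27773
  20–24: 5 × 0.1693 × 0.947 = 0.80164
  25–29: 5 × 0.3524 × 0.928 = 1.63514
  30–34: 5 × 0.2789 × 0.927 = 1.29270
  35–39: 5 × 0.1377 × 0.924 = 0.63617
  40–44: 5 × 0.0358 × 0.907 = 0.16235
  45–49: 5 × 0.0050 × 0.888 = 0.02220
Sum = 4.82793
NRR = 0.487 × 4.82793 = 2.35120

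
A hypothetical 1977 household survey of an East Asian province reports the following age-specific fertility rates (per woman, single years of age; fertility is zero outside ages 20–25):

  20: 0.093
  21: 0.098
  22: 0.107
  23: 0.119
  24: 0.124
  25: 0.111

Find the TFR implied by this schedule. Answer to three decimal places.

Sum of ASFRs = 0.093 + 0.098 + 0.107 + 0.119 + 0.124 + 0.111 = 0.652
TFR = 0.652

0.652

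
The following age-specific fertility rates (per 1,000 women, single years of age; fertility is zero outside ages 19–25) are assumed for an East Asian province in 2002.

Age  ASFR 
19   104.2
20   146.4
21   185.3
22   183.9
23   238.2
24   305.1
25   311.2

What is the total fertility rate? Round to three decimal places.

1.474

Sum of ASFRs = 104.2 + 146.4 + 185.3 + 183.9 + 238.2 + 305.1 + 311.2 = 1474.3
TFR = 1474.3 / 1000 = 1.4743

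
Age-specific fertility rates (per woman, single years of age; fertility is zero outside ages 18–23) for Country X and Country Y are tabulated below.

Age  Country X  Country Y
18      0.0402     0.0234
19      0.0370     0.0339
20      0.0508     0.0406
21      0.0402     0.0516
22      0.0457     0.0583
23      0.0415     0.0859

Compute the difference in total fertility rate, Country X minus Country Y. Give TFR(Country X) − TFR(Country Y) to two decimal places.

Country X:
  Sum of ASFRs = 0.0402 + 0.0370 + 0.0508 + 0.0402 + 0.0457 + 0.0415 = 0.2554
  TFR = 0.2554
Country Y:
  Sum of ASFRs = 0.0234 + 0.0339 + 0.0406 + 0.0516 + 0.0583 + 0.0859 = 0.2937
  TFR = 0.2937
Difference = 0.2554 − 0.2937 = -0.0383

-0.04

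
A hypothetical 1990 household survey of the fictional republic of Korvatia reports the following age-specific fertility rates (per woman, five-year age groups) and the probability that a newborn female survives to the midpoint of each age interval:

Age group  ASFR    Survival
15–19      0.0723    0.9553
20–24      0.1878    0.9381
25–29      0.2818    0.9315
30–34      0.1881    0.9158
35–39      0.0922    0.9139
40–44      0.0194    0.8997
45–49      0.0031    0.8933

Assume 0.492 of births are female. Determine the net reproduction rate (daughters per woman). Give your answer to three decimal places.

1.930

Proportion female at birth = 0.492.
Each age group contributes 5 × ASFR × survival:
  15–19: 5 × 0.0723 × 0.9553 = 0.34534
  20–24: 5 × 0.1878 × 0.9381 = 0.88088
  25–29: 5 × 0.2818 × 0.9315 = 1.31248
  30–34: 5 × 0.1881 × 0.9158 = 0.86131
  35–39: 5 × 0.0922 × 0.9139 = 0.42131
  40–44: 5 × 0.0194 × 0.8997 = 0.08727
  45–49: 5 × 0.0031 × 0.8933 = 0.01385
Sum = 3.92244
NRR = 0.492 × 3.92244 = 1.92984
NRR > 1, so each generation more than replaces itself.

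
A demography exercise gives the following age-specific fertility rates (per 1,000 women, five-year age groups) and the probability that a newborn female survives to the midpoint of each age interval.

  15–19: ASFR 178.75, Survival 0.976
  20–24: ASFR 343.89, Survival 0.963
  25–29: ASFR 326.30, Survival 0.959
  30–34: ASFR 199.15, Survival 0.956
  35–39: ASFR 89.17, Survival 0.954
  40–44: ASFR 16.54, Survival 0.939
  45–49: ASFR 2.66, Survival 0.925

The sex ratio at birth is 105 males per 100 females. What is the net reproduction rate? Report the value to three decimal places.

2.712

Proportion female at birth = 100 / (100 + 105) = 0.48780.
Survival-weighted fertility by age (5·fₓ·Sₓ):
  15–19: 5 × 178.75/1000 × 0.976 = 0.87230
  20–24: 5 × 343.89/1000 × 0.963 = 1.65583
  25–29: 5 × 326.30/1000 × 0.959 = 1.56461
  30–34: 5 × 199.15/1000 × 0.956 = 0.95194
  35–39: 5 × 89.17/1000 × 0.954 = 0.42534
  40–44: 5 × 16.54/1000 × 0.939 = 0.07766
  45–49: 5 × 2.66/1000 × 0.925 = 0.01230
Sum = 5.55998
NRR = 0.48780 × 5.55998 = 2.71216
With NRR above 1 the population is above replacement fertility.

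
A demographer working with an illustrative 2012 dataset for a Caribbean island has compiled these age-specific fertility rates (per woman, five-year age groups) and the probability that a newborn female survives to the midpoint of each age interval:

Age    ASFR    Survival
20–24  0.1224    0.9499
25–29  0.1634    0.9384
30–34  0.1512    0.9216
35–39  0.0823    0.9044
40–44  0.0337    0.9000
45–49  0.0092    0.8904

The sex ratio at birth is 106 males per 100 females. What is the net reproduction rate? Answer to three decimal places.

1.267

Proportion female at birth = 100 / (100 + 106) = 0.48544.
Per-age-group product (5 × ASFR × survival probability):
  20–24: 5 × 0.1224 × 0.9499 = 0.58134
  25–29: 5 × 0.1634 × 0.9384 = 0.76667
  30–34: 5 × 0.1512 × 0.9216 = 0.69673
  35–39: 5 × 0.0823 × 0.9044 = 0.37216
  40–44: 5 × 0.0337 × 0.9000 = 0.15165
  45–49: 5 × 0.0092 × 0.8904 = 0.04096
Sum = 2.60951
NRR = 0.48544 × 2.60951 = 1.26676
NRR > 1, so each generation more than replaces itself.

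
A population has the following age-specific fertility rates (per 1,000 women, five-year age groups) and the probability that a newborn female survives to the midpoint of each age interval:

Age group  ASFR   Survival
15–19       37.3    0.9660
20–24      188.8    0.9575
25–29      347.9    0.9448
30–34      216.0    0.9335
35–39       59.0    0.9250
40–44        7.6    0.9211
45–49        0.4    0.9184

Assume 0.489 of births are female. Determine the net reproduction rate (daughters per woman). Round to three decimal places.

Proportion female at birth = 0.489.
Per-age-group product (5 × ASFR × survival probability):
  15–19: 5 × 37.3/1000 × 0.9660 = 0.18016
  20–24: 5 × 188.8/1000 × 0.9575 = 0.90388
  25–29: 5 × 347.9/1000 × 0.9448 = 1.64348
  30–34: 5 × 216.0/1000 × 0.9335 = 1.00818
  35–39: 5 × 59.0/1000 × 0.9250 = 0.27288
  40–44: 5 × 7.6/1000 × 0.9211 = 0.03500
  45–49: 5 × 0.4/1000 × 0.9184 = 0.00184
Sum = 4.04542
NRR = 0.489 × 4.04542 = 1.97821

1.978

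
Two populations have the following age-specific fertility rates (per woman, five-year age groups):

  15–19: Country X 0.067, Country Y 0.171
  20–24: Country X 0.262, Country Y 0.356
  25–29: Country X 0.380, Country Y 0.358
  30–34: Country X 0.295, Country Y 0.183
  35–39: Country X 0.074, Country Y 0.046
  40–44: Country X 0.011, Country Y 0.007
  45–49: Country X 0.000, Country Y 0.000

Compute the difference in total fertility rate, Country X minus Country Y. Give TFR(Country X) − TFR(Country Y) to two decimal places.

-0.16

Country X:
  Sum of ASFRs = 0.067 + 0.262 + 0.380 + 0.295 + 0.074 + 0.011 + 0.000 = 1.089
  TFR = 5 × 1.089 = 5.445
Country Y:
  Sum of ASFRs = 0.171 + 0.356 + 0.358 + 0.183 + 0.046 + 0.007 + 0.000 = 1.121
  TFR = 5 × 1.121 = 5.605
Difference = 5.445 − 5.605 = -0.16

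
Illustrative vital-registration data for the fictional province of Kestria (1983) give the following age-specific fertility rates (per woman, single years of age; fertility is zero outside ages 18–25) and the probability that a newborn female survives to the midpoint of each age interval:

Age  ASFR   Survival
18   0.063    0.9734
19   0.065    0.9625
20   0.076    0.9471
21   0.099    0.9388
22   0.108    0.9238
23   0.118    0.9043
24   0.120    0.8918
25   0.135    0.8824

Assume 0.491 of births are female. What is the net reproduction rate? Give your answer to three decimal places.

0.354

Proportion female at birth = 0.491.
Each age group contributes 1 × ASFR × survival:
  18: 1 × 0.063 × 0.9734 = 0.06132
  19: 1 × 0.065 × 0.9625 = 0.06256
  20: 1 × 0.076 × 0.9471 = 0.07198
  21: 1 × 0.099 × 0.9388 = 0.09294
  22: 1 × 0.108 × 0.9238 = 0.09977
  23: 1 × 0.118 × 0.9043 = 0.10671
  24: 1 × 0.120 × 0.8918 = 0.10702
  25: 1 × 0.135 × 0.8824 = 0.11912
Sum = 0.72142
NRR = 0.491 × 0.72142 = 0.35422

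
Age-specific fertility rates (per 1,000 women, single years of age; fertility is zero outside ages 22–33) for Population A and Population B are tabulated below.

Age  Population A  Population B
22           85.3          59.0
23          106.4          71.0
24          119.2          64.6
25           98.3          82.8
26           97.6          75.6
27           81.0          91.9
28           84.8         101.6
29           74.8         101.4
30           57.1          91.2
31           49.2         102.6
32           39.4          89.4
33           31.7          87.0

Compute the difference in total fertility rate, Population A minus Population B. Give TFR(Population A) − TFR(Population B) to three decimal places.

-0.093

Population A:
  Sum of ASFRs = 85.3 + 106.4 + 119.2 + 98.3 + 97.6 + 81.0 + 84.8 + 74.8 + 57.1 + 49.2 + 39.4 + 31.7 = 924.8
  TFR = 924.8 / 1000 = 0.9248
Population B:
  Sum of ASFRs = 59.0 + 71.0 + 64.6 + 82.8 + 75.6 + 91.9 + 101.6 + 101.4 + 91.2 + 102.6 + 89.4 + 87.0 = 1018.1
  TFR = 1018.1 / 1000 = 1.0181
Difference = 0.9248 − 1.0181 = -0.0933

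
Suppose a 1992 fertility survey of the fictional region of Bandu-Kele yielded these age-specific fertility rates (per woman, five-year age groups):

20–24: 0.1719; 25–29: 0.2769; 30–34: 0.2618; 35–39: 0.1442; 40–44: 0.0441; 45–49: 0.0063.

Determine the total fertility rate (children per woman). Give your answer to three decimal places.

4.526

Sum of ASFRs = 0.1719 + 0.2769 + 0.2618 + 0.1442 + 0.0441 + 0.0063 = 0.9052
TFR = 5 × 0.9052 = 4.526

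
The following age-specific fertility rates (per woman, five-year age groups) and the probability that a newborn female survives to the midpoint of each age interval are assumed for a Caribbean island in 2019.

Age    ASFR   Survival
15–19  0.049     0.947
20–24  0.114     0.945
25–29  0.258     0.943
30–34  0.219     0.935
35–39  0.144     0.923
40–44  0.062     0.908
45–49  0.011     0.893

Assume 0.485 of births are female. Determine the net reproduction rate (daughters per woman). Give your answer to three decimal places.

1.943

Proportion female at birth = 0.485.
Per-age-group product (5 × ASFR × survival probability):
  15–19: 5 × 0.049 × 0.947 = 0.23202
  20–24: 5 × 0.114 × 0.945 = 0.53865
  25–29: 5 × 0.258 × 0.943 = 1.21647
  30–34: 5 × 0.219 × 0.935 = 1.02383
  35–39: 5 × 0.144 × 0.923 = 0.66456
  40–44: 5 × 0.062 × 0.908 = 0.28148
  45–49: 5 × 0.011 × 0.893 = 0.04912
Sum = 4.00613
NRR = 0.485 × 4.00613 = 1.94297
With NRR above 1 the population is above replacement fertility.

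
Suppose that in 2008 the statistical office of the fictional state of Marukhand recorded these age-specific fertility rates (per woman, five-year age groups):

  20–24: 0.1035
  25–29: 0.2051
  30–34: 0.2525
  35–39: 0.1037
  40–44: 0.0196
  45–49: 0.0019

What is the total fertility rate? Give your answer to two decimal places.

3.43

Sum of ASFRs = 0.1035 + 0.2051 + 0.2525 + 0.1037 + 0.0196 + 0.0019 = 0.6863
TFR = 5 × 0.6863 = 3.4315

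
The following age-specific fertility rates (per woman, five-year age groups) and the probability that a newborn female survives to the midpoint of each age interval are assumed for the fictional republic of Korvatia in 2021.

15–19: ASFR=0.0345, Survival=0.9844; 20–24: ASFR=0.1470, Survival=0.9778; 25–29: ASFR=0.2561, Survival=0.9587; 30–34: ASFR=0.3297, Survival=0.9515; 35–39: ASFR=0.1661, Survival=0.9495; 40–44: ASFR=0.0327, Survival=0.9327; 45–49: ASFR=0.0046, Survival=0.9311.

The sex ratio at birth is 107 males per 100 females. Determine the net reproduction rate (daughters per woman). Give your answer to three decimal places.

Proportion female at birth = 100 / (100 + 107) = 0.48309.
Per-age-group product (5 × ASFR × survival probability):
  15–19: 5 × 0.0345 × 0.9844 = 0.16981
  20–24: 5 × 0.1470 × 0.9778 = 0.71868
  25–29: 5 × 0.2561 × 0.9587 = 1.22762
  30–34: 5 × 0.3297 × 0.9515 = 1.56855
  35–39: 5 × 0.1661 × 0.9495 = 0.78856
  40–44: 5 × 0.0327 × 0.9327 = 0.15250
  45–49: 5 × 0.0046 × 0.9311 = 0.02142
Sum = 4.64714
NRR = 0.48309 × 4.64714 = 2.24499
With NRR above 1 the population is above replacement fertility.

2.245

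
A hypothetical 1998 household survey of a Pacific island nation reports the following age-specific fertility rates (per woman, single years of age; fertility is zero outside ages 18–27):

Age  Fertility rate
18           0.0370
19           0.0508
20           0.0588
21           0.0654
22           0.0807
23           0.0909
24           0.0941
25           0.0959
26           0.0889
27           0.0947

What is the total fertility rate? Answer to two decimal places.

Sum of ASFRs = 0.0370 + 0.0508 + 0.0588 + 0.0654 + 0.0807 + 0.0909 + 0.0941 + 0.0959 + 0.0889 + 0.0947 = 0.7572
TFR = 0.7572

0.76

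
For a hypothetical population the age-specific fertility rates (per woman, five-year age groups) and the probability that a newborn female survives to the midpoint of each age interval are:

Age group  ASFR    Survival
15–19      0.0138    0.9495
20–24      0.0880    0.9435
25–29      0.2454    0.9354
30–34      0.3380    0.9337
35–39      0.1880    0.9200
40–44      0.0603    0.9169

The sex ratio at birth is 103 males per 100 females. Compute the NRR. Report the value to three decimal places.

2.142

Proportion female at birth = 100 / (100 + 103) = 0.49261.
Survival-weighted fertility by age (5·fₓ·Sₓ):
  15–19: 5 × 0.0138 × 0.9495 = 0.06552
  20–24: 5 × 0.0880 × 0.9435 = 0.41514
  25–29: 5 × 0.2454 × 0.9354 = 1.14774
  30–34: 5 × 0.3380 × 0.9337 = 1.57795
  35–39: 5 × 0.1880 × 0.9200 = 0.86480
  40–44: 5 × 0.0603 × 0.9169 = 0.27645
Sum = 4.34760
NRR = 0.49261 × 4.34760 = 2.14167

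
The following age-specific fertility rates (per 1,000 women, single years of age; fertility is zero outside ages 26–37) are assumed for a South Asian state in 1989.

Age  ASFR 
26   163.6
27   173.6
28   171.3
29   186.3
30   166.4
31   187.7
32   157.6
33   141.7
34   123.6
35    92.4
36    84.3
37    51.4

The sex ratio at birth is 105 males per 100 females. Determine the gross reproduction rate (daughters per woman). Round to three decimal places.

0.829

Proportion female at birth = 100 / (100 + 105) = 0.48780.
Sum of ASFRs = 163.6 + 173.6 + 171.3 + 186.3 + 166.4 + 187.7 + 157.6 + 141.7 + 123.6 + 92.4 + 84.3 + 51.4 = 1699.9
TFR = 1699.9 / 1000 = 1.6999
GRR = 0.48780 × 1.6999 = 0.82921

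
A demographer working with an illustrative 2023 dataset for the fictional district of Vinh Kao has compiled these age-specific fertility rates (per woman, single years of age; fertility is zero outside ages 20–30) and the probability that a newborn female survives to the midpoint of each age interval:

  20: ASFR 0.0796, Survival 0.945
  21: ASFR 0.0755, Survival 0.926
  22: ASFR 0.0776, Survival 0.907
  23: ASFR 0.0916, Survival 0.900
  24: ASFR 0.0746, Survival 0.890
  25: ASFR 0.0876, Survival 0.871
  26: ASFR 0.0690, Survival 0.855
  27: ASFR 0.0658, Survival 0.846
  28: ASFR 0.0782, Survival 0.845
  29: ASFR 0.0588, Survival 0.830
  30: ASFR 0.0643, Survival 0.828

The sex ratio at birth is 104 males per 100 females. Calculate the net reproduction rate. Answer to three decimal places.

0.355

Proportion female at birth = 100 / (100 + 104) = 0.49020.
Weighting each age-specific rate by interval width and survival:
  20: 1 × 0.0796 × 0.945 = 0.07522
  21: 1 × 0.0755 × 0.926 = 0.06991
  22: 1 × 0.0776 × 0.907 = 0.07038
  23: 1 × 0.0916 × 0.900 = 0.08244
  24: 1 × 0.0746 × 0.890 = 0.06639
  25: 1 × 0.0876 × 0.871 = 0.07630
  26: 1 × 0.0690 × 0.855 = 0.05900
  27: 1 × 0.0658 × 0.846 = 0.05567
  28: 1 × 0.0782 × 0.845 = 0.06608
  29: 1 × 0.0588 × 0.830 = 0.04880
  30: 1 × 0.0643 × 0.828 = 0.05324
Sum = 0.72343
NRR = 0.49020 × 0.72343 = 0.35463
With NRR below 1 the population is below replacement fertility.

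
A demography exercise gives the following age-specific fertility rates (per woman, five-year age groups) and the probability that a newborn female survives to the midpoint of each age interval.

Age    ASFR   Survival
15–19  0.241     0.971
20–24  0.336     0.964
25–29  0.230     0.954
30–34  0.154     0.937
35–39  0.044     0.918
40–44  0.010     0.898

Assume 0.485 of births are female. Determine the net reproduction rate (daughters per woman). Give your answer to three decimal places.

2.355

Proportion female at birth = 0.485.
Per-age-group product (5 × ASFR × survival probability):
  15–19: 5 × 0.241 × 0.971 = 1.17006
  20–24: 5 × 0.336 × 0.964 = 1.61952
  25–29: 5 × 0.230 × 0.954 = 1.09710
  30–34: 5 × 0.154 × 0.937 = 0.72149
  35–39: 5 × 0.044 × 0.918 = 0.20196
  40–44: 5 × 0.010 × 0.898 = 0.04490
Sum = 4.85503
NRR = 0.485 × 4.85503 = 2.35469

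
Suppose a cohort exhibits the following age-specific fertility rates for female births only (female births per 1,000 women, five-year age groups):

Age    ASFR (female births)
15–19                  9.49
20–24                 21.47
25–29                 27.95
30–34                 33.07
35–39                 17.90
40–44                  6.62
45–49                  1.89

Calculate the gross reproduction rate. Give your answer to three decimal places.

0.592

Sum of female ASFRs = 9.49 + 21.47 + 27.95 + 33.07 + 17.90 + 6.62 + 1.89 = 118.39
GRR = 5 × 118.39 / 1000 = 0.59195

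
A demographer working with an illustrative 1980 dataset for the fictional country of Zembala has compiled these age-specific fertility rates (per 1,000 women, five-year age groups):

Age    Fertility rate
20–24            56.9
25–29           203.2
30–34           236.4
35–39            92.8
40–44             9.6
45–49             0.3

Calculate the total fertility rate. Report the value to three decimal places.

Sum of ASFRs = 56.9 + 203.2 + 236.4 + 92.8 + 9.6 + 0.3 = 599.2
TFR = 5 × 599.2 / 1000 = 2.996

2.996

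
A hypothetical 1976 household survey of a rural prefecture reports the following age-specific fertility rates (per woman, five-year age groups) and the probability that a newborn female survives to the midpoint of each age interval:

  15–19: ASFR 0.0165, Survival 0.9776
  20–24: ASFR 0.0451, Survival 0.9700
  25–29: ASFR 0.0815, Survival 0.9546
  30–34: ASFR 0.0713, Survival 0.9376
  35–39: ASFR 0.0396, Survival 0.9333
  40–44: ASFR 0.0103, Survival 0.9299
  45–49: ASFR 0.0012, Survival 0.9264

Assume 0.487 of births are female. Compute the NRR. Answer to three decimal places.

0.614

Proportion female at birth = 0.487.
Weighting each age-specific rate by interval width and survival:
  15–19: 5 × 0.0165 × 0.9776 = 0.08065
  20–24: 5 × 0.0451 × 0.9700 = 0.21874
  25–29: 5 × 0.0815 × 0.9546 = 0.38900
  30–34: 5 × 0.0713 × 0.9376 = 0.33425
  35–39: 5 × 0.0396 × 0.9333 = 0.18479
  40–44: 5 × 0.0103 × 0.9299 = 0.04789
  45–49: 5 × 0.0012 × 0.9264 = 0.00556
Sum = 1.26088
NRR = 0.487 × 1.26088 = 0.61405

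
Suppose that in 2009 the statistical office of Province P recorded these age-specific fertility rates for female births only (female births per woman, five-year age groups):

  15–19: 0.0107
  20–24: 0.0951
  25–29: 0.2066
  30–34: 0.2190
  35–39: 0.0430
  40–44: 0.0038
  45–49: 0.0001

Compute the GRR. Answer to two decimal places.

2.89

Sum of female ASFRs = 0.0107 + 0.0951 + 0.2066 + 0.2190 + 0.0430 + 0.0038 + 0.0001 = 0.5783
GRR = 5 × 0.5783 = 2.8915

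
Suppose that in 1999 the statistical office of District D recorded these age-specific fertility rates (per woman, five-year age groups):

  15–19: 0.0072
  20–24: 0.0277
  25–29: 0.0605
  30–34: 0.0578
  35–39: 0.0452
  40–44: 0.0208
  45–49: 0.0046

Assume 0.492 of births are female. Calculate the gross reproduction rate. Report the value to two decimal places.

Proportion female at birth = 0.492.
Sum of ASFRs = 0.0072 + 0.0277 + 0.0605 + 0.0578 + 0.0452 + 0.0208 + 0.0046 = 0.2238
TFR = 5 × 0.2238 = 1.119
GRR = 0.492 × 1.119 = 0.55055

0.55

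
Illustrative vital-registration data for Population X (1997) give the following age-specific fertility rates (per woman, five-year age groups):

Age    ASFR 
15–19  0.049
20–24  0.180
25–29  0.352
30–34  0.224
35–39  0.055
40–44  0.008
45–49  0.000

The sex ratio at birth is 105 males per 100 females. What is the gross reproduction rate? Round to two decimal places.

Proportion female at birth = 100 / (100 + 105) = 0.48780.
Sum of ASFRs = 0.049 + 0.180 + 0.352 + 0.224 + 0.055 + 0.008 + 0.000 = 0.868
TFR = 5 × 0.868 = 4.34
GRR = 0.48780 × 4.34 = 2.11705

2.12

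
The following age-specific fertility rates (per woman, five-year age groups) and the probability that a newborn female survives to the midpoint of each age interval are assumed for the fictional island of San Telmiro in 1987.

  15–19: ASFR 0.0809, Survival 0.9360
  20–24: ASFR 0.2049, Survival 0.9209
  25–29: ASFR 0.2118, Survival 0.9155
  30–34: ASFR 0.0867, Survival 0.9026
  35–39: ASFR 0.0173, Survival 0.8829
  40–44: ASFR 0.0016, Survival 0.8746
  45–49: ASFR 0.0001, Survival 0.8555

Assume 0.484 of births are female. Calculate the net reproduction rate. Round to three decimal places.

Proportion female at birth = 0.484.
Per-age-group product (5 × ASFR × survival probability):
  15–19: 5 × 0.0809 × 0.9360 = 0.37861
  20–24: 5 × 0.2049 × 0.9209 = 0.94346
  25–29: 5 × 0.2118 × 0.9155 = 0.96951
  30–34: 5 × 0.0867 × 0.9026 = 0.39128
  35–39: 5 × 0.0173 × 0.8829 = 0.07637
  40–44: 5 × 0.0016 × 0.8746 = 0.00700
  45–49: 5 × 0.0001 × 0.8555 = 0.00043
Sum = 2.76666
NRR = 0.484 × 2.76666 = 1.33906

1.339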